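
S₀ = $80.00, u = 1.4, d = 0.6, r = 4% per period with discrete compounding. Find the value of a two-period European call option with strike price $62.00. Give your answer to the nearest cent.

$28.89

Risk-neutral probability p = (1 + 0.04 − 0.6)/(1.4 − 0.6) = 0.4400/0.8000 = 0.5500
Terminal stock prices: S_uu = 156.8, S_ud = 67.2, S_dd = 28.8
Terminal payoffs (S − K): max(94.8, 0) = 94.8, max(5.2, 0) = 5.2, max(-33.2, 0) = 0
Node u (S = 112): V_u = 1/1.04·[0.5500·94.8000 + 0.4500·5.2000] = 52.3846
Node d (S = 48): V_d = 1/1.04·[0.5500·5.2000 + 0.4500·0.0000] = 2.7500
Node 0 (S = 80): V_0 = 1/1.04·[0.5500·52.3846 + 0.4500·2.7500] = 28.8933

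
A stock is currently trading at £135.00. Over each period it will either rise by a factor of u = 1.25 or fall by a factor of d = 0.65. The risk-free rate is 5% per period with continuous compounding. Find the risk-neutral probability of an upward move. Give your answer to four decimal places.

p = 0.6688

Risk-neutral probability p = (e^0.05 − 0.65)/(1.25 − 0.65) = 0.4013/0.6000 = 0.6688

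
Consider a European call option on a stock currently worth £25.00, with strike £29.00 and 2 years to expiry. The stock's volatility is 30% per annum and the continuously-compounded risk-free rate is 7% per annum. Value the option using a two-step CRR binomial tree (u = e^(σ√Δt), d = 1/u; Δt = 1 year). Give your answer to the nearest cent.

£4.27

CRR parameters: u = e^(σ√Δt) = e^(0.3·√1) = 1.3499, d = 1/u = 0.7408
Per-period rate: rΔt = 0.07·1 = 0.07, so R = e^0.07 = 1.0725
Risk-neutral probability p = (e^0.07 − 0.7408)/(1.3499 − 0.7408) = 0.3317/0.6090 = 0.5446
Terminal stock prices: S_uu = 45.55, S_ud = 25, S_dd = 13.72
Terminal payoffs (S − K): max(16.55, 0) = 16.55, max(-4, 0) = 0, max(-15.28, 0) = 0
Node u (S = 33.75): V_u = e^(−0.07)·[0.5446·16.5530 + 0.4554·0.0000] = 8.4055
Node d (S = 18.52): V_d = e^(−0.07)·[0.5446·0.0000 + 0.4554·0.0000] = 0.0000
Node 0 (S = 25): V_0 = e^(−0.07)·[0.5446·8.4055 + 0.4554·0.0000] = 4.2682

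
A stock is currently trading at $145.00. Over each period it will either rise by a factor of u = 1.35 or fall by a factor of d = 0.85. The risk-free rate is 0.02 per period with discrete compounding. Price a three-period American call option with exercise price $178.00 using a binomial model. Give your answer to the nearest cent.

$16.68

Risk-neutral probability p = (1 + 0.02 − 0.85)/(1.35 − 0.85) = 0.1700/0.5000 = 0.3400
Terminal stock prices: S_uuu = 356.8, S_uud = 224.6, S_udd = 141.4, S_ddd = 89.05
Terminal payoffs (S − K): max(178.8, 0) = 178.8, max(46.62, 0) = 46.62, max(-36.57, 0) = 0, max(-88.95, 0) = 0
Node uu (S = 264.3): continuation = 1/1.02·[0.3400·178.7544 + 0.6600·46.6231] = 89.7527; exercise value = 86.2625 ≤ continuation, so V_uu = 89.7527
Node ud (S = 166.4): continuation = 1/1.02·[0.3400·46.6231 + 0.6600·0.0000] = 15.5410; exercise value = 0.0000 ≤ continuation, so V_ud = 15.5410
Node dd (S = 104.8): continuation = 1/1.02·[0.3400·0.0000 + 0.6600·0.0000] = 0.0000; exercise value = 0.0000 ≤ continuation, so V_dd = 0.0000
Node u (S = 195.8): continuation = 1/1.02·[0.3400·89.7527 + 0.6600·15.5410] = 39.9735; exercise value = 17.7500 ≤ continuation, so V_u = 39.9735
Node d (S = 123.2): continuation = 1/1.02·[0.3400·15.5410 + 0.6600·0.0000] = 5.1803; exercise value = 0.0000 ≤ continuation, so V_d = 5.1803
Node 0 (S = 145): continuation = 1/1.02·[0.3400·39.9735 + 0.6600·5.1803] = 16.6765; exercise value = 0.0000 ≤ continuation, so V_0 = 16.6765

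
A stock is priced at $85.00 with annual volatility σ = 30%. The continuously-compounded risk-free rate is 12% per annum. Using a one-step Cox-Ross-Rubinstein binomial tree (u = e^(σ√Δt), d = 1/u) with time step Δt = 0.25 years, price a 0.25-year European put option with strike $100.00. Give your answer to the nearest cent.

$12.04

CRR parameters: u = e^(σ√Δt) = e^(0.3·√0.25) = 1.1618, d = 1/u = 0.8607
Per-period rate: rΔt = 0.12·0.25 = 0.03, so R = e^0.03 = 1.0305
Risk-neutral probability p = (e^0.03 − 0.8607)/(1.1618 − 0.8607) = 0.1697/0.3011 = 0.5637
Terminal stock prices: S_u = 98.76, S_d = 73.16
Terminal payoffs (K − S): max(1.244, 0) = 1.244, max(26.84, 0) = 26.84
Node 0 (S = 85): V_0 = e^(−0.03)·[0.5637·1.2441 + 0.4363·26.8398] = 12.0446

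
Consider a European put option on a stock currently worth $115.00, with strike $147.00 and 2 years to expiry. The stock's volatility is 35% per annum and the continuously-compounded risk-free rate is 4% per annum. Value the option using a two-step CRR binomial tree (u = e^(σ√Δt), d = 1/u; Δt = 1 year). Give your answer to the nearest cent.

CRR parameters: u = e^(σ√Δt) = e^(0.35·√1) = 1.4191, d = 1/u = 0.7047
Per-period rate: rΔt = 0.04·1 = 0.04, so R = e^0.04 = 1.0408
Risk-neutral probability p = (e^0.04 − 0.7047)/(1.4191 − 0.7047) = 0.3361/0.7144 = 0.4705
Terminal stock prices: S_uu = 231.6, S_ud = 115, S_dd = 57.11
Terminal payoffs (K − S): max(-84.58, 0) = 0, max(32, 0) = 32, max(89.89, 0) = 89.89
Node u (S = 163.2): V_u = e^(−0.04)·[0.4705·0.0000 + 0.5295·32.0000] = 16.2793
Node d (S = 81.04): V_d = e^(−0.04)·[0.4705·32.0000 + 0.5295·89.8927] = 60.1969
Node 0 (S = 115): V_0 = e^(−0.04)·[0.4705·16.2793 + 0.5295·60.1969] = 37.9831

$37.98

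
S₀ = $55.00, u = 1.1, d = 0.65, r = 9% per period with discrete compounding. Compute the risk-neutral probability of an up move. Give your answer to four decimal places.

p = 0.9778

Risk-neutral probability p = (1 + 0.09 − 0.65)/(1.1 − 0.65) = 0.4400/0.4500 = 0.9778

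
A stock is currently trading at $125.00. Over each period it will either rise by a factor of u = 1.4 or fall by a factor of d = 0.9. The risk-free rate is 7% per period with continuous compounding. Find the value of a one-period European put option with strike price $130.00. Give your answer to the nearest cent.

Risk-neutral probability p = (e^0.07 − 0.9)/(1.4 − 0.9) = 0.1725/0.5000 = 0.3450
Terminal stock prices: S_u = 175, S_d = 112.5
Terminal payoffs (K − S): max(-45, 0) = 0, max(17.5, 0) = 17.5
Node 0 (S = 125): V_0 = e^(−0.07)·[0.3450·0.0000 + 0.6550·17.5000] = 10.6873

$10.69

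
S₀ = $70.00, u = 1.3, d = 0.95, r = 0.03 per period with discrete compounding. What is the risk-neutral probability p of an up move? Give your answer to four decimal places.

Risk-neutral probability p = (1 + 0.03 − 0.95)/(1.3 − 0.95) = 0.0800/0.3500 = 0.2286

p = 0.2286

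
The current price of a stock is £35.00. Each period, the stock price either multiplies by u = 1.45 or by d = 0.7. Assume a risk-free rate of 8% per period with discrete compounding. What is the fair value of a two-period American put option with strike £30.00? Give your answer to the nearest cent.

£2.68

Risk-neutral probability p = (1 + 0.08 − 0.7)/(1.45 − 0.7) = 0.3800/0.7500 = 0.5067
Terminal stock prices: S_uu = 73.59, S_ud = 35.52, S_dd = 17.15
Terminal payoffs (K − S): max(-43.59, 0) = 0, max(-5.525, 0) = 0, max(12.85, 0) = 12.85
Node u (S = 50.75): continuation = 1/1.08·[0.5067·0.0000 + 0.4933·0.0000] = 0.0000; exercise value = 0.0000 ≤ continuation, so V_u = 0.0000
Node d (S = 24.5): continuation = 1/1.08·[0.5067·0.0000 + 0.4933·12.8500] = 5.8698; exercise value = 5.5000 ≤ continuation, so V_d = 5.8698
Node 0 (S = 35): continuation = 1/1.08·[0.5067·0.0000 + 0.4933·5.8698] = 2.6812; exercise value = 0.0000 ≤ continuation, so V_0 = 2.6812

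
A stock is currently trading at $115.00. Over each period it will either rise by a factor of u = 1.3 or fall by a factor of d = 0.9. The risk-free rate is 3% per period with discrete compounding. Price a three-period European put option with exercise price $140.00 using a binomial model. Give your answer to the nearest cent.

$23.49

Risk-neutral probability p = (1 + 0.03 − 0.9)/(1.3 − 0.9) = 0.1300/0.4000 = 0.3250
Terminal stock prices: S_uuu = 252.7, S_uud = 174.9, S_udd = 121.1, S_ddd = 83.84
Terminal payoffs (K − S): max(-112.7, 0) = 0, max(-34.92, 0) = 0, max(18.9, 0) = 18.9, max(56.16, 0) = 56.16
Node uu (S = 194.4): V_uu = 1/1.03·[0.3250·0.0000 + 0.6750·0.0000] = 0.0000
Node ud (S = 134.6): V_ud = 1/1.03·[0.3250·0.0000 + 0.6750·18.9050] = 12.3892
Node dd (S = 93.15): V_dd = 1/1.03·[0.3250·18.9050 + 0.6750·56.1650] = 42.7723
Node u (S = 149.5): V_u = 1/1.03·[0.3250·0.0000 + 0.6750·12.3892] = 8.1191
Node d (S = 103.5): V_d = 1/1.03·[0.3250·12.3892 + 0.6750·42.7723] = 31.9396
Node 0 (S = 115): V_0 = 1/1.03·[0.3250·8.1191 + 0.6750·31.9396] = 23.4932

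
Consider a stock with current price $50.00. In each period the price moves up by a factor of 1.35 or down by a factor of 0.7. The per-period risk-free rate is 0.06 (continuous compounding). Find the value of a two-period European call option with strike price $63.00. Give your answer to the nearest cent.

Risk-neutral probability p = (e^0.06 − 0.7)/(1.35 − 0.7) = 0.3618/0.6500 = 0.5567
Terminal stock prices: S_uu = 91.13, S_ud = 47.25, S_dd = 24.5
Terminal payoffs (S − K): max(28.13, 0) = 28.13, max(-15.75, 0) = 0, max(-38.5, 0) = 0
Node u (S = 67.5): V_u = e^(−0.06)·[0.5567·28.1250 + 0.4433·0.0000] = 14.7446
Node d (S = 35): V_d = e^(−0.06)·[0.5567·0.0000 + 0.4433·0.0000] = 0.0000
Node 0 (S = 50): V_0 = e^(−0.06)·[0.5567·14.7446 + 0.4433·0.0000] = 7.7299

$7.73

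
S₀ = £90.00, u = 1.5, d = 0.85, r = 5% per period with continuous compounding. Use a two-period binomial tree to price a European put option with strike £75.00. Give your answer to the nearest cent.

Risk-neutral probability p = (e^0.05 − 0.85)/(1.5 − 0.85) = 0.2013/0.6500 = 0.3096
Terminal stock prices: S_uu = 202.5, S_ud = 114.8, S_dd = 65.02
Terminal payoffs (K − S): max(-127.5, 0) = 0, max(-39.75, 0) = 0, max(9.975, 0) = 9.975
Node u (S = 135): V_u = e^(−0.05)·[0.3096·0.0000 + 0.6904·0.0000] = 0.0000
Node d (S = 76.5): V_d = e^(−0.05)·[0.3096·0.0000 + 0.6904·9.9750] = 6.5504
Node 0 (S = 90): V_0 = e^(−0.05)·[0.3096·0.0000 + 0.6904·6.5504] = 4.3015

£4.30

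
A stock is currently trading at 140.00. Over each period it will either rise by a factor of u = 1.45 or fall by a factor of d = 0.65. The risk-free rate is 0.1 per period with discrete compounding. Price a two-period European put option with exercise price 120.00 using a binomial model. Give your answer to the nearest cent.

9.63

Risk-neutral probability p = (1 + 0.1 − 0.65)/(1.45 − 0.65) = 0.4500/0.8000 = 0.5625
Terminal stock prices: S_uu = 294.4, S_ud = 132, S_dd = 59.15
Terminal payoffs (K − S): max(-174.4, 0) = 0, max(-11.95, 0) = 0, max(60.85, 0) = 60.85
Node u (S = 203): V_u = 1/1.1·[0.5625·0.0000 + 0.4375·0.0000] = 0.0000
Node d (S = 91): V_d = 1/1.1·[0.5625·0.0000 + 0.4375·60.8500] = 24.2017
Node 0 (S = 140): V_0 = 1/1.1·[0.5625·0.0000 + 0.4375·24.2017] = 9.6257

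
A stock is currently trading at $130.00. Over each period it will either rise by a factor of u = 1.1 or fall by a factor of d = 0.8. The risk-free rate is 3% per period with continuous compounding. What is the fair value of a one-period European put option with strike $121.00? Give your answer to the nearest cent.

$3.82

Risk-neutral probability p = (e^0.03 − 0.8)/(1.1 − 0.8) = 0.2305/0.3000 = 0.7682
Terminal stock prices: S_u = 143, S_d = 104
Terminal payoffs (K − S): max(-22, 0) = 0, max(17, 0) = 17
Node 0 (S = 130): V_0 = e^(−0.03)·[0.7682·0.0000 + 0.2318·17.0000] = 3.8244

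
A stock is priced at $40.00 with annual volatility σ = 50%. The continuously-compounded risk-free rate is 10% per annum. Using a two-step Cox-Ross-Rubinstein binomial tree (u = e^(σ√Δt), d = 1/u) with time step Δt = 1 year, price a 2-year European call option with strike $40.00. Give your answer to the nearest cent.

CRR parameters: u = e^(σ√Δt) = e^(0.5·√1) = 1.6487, d = 1/u = 0.6065
Per-period rate: rΔt = 0.1·1 = 0.1, so R = e^0.1 = 1.1052
Risk-neutral probability p = (e^0.1 − 0.6065)/(1.6487 − 0.6065) = 0.4986/1.0422 = 0.4785
Terminal stock prices: S_uu = 108.7, S_ud = 40, S_dd = 14.72
Terminal payoffs (S − K): max(68.73, 0) = 68.73, max(0, 0) = 0, max(-25.28, 0) = 0
Node u (S = 65.95): V_u = e^(−0.1)·[0.4785·68.7313 + 0.5215·0.0000] = 29.7554
Node d (S = 24.26): V_d = e^(−0.1)·[0.4785·0.0000 + 0.5215·0.0000] = 0.0000
Node 0 (S = 40): V_0 = e^(−0.1)·[0.4785·29.7554 + 0.5215·0.0000] = 12.8818

$12.88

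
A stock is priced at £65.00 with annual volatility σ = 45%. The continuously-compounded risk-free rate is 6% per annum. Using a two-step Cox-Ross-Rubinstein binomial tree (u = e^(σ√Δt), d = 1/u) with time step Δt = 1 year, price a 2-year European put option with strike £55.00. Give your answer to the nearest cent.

£7.51

CRR parameters: u = e^(σ√Δt) = e^(0.45·√1) = 1.5683, d = 1/u = 0.6376
Per-period rate: rΔt = 0.06·1 = 0.06, so R = e^0.06 = 1.0618
Risk-neutral probability p = (e^0.06 − 0.6376)/(1.5683 − 0.6376) = 0.4242/0.9307 = 0.4558
Terminal stock prices: S_uu = 159.9, S_ud = 65, S_dd = 26.43
Terminal payoffs (K − S): max(-104.9, 0) = 0, max(-10, 0) = 0, max(28.57, 0) = 28.57
Node u (S = 101.9): V_u = e^(−0.06)·[0.4558·0.0000 + 0.5442·0.0000] = 0.0000
Node d (S = 41.45): V_d = e^(−0.06)·[0.4558·0.0000 + 0.5442·28.5730] = 14.6438
Node 0 (S = 65): V_0 = e^(−0.06)·[0.4558·0.0000 + 0.5442·14.6438] = 7.5050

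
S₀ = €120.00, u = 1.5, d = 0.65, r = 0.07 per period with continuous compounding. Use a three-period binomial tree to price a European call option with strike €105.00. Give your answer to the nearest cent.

€51.17

Risk-neutral probability p = (e^0.07 − 0.65)/(1.5 − 0.65) = 0.4225/0.8500 = 0.4971
Terminal stock prices: S_uuu = 405, S_uud = 175.5, S_udd = 76.05, S_ddd = 32.95
Terminal payoffs (S − K): max(300, 0) = 300, max(70.5, 0) = 70.5, max(-28.95, 0) = 0, max(-72.05, 0) = 0
Node uu (S = 270): V_uu = e^(−0.07)·[0.4971·300.0000 + 0.5029·70.5000] = 172.0986
Node ud (S = 117): V_ud = e^(−0.07)·[0.4971·70.5000 + 0.5029·0.0000] = 32.6742
Node dd (S = 50.7): V_dd = e^(−0.07)·[0.4971·0.0000 + 0.5029·0.0000] = 0.0000
Node u (S = 180): V_u = e^(−0.07)·[0.4971·172.0986 + 0.5029·32.6742] = 95.0834
Node d (S = 78): V_d = e^(−0.07)·[0.4971·32.6742 + 0.5029·0.0000] = 15.1433
Node 0 (S = 120): V_0 = e^(−0.07)·[0.4971·95.0834 + 0.5029·15.1433] = 51.1688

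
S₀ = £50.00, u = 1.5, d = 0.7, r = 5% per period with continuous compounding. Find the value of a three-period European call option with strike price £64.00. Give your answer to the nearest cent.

£11.75

Risk-neutral probability p = (e^0.05 − 0.7)/(1.5 − 0.7) = 0.3513/0.8000 = 0.4391
Terminal stock prices: S_uuu = 168.8, S_uud = 78.75, S_udd = 36.75, S_ddd = 17.15
Terminal payoffs (S − K): max(104.8, 0) = 104.8, max(14.75, 0) = 14.75, max(-27.25, 0) = 0, max(-46.85, 0) = 0
Node uu (S = 112.5): V_uu = e^(−0.05)·[0.4391·104.7500 + 0.5609·14.7500] = 51.6213
Node ud (S = 52.5): V_ud = e^(−0.05)·[0.4391·14.7500 + 0.5609·0.0000] = 6.1607
Node dd (S = 24.5): V_dd = e^(−0.05)·[0.4391·0.0000 + 0.5609·0.0000] = 0.0000
Node u (S = 75): V_u = e^(−0.05)·[0.4391·51.6213 + 0.5609·6.1607] = 24.8480
Node d (S = 35): V_d = e^(−0.05)·[0.4391·6.1607 + 0.5609·0.0000] = 2.5732
Node 0 (S = 50): V_0 = e^(−0.05)·[0.4391·24.8480 + 0.5609·2.5732] = 11.7513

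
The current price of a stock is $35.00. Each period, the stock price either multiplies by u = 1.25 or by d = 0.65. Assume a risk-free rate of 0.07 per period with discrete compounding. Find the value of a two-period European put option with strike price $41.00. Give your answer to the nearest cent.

$6.67

Risk-neutral probability p = (1 + 0.07 − 0.65)/(1.25 − 0.65) = 0.4200/0.6000 = 0.7000
Terminal stock prices: S_uu = 54.69, S_ud = 28.44, S_dd = 14.79
Terminal payoffs (K − S): max(-13.69, 0) = 0, max(12.56, 0) = 12.56, max(26.21, 0) = 26.21
Node u (S = 43.75): V_u = 1/1.07·[0.7000·0.0000 + 0.3000·12.5625] = 3.5222
Node d (S = 22.75): V_d = 1/1.07·[0.7000·12.5625 + 0.3000·26.2125] = 15.5678
Node 0 (S = 35): V_0 = 1/1.07·[0.7000·3.5222 + 0.3000·15.5678] = 6.6690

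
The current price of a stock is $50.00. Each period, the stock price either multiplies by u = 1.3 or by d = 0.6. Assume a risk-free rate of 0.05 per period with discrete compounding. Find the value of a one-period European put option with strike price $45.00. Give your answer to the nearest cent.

$5.10

Risk-neutral probability p = (1 + 0.05 − 0.6)/(1.3 − 0.6) = 0.4500/0.7000 = 0.6429
Terminal stock prices: S_u = 65, S_d = 30
Terminal payoffs (K − S): max(-20, 0) = 0, max(15, 0) = 15
Node 0 (S = 50): V_0 = 1/1.05·[0.6429·0.0000 + 0.3571·15.0000] = 5.1020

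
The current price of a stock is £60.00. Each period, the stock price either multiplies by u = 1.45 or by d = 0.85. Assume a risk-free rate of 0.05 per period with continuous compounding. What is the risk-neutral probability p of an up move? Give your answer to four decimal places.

Risk-neutral probability p = (e^0.05 − 0.85)/(1.45 − 0.85) = 0.2013/0.6000 = 0.3355

p = 0.3355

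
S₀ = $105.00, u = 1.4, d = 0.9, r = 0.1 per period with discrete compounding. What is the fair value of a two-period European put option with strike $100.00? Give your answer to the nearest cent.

$4.45

Risk-neutral probability p = (1 + 0.1 − 0.9)/(1.4 − 0.9) = 0.2000/0.5000 = 0.4000
Terminal stock prices: S_uu = 205.8, S_ud = 132.3, S_dd = 85.05
Terminal payoffs (K − S): max(-105.8, 0) = 0, max(-32.3, 0) = 0, max(14.95, 0) = 14.95
Node u (S = 147): V_u = 1/1.1·[0.4000·0.0000 + 0.6000·0.0000] = 0.0000
Node d (S = 94.5): V_d = 1/1.1·[0.4000·0.0000 + 0.6000·14.9500] = 8.1545
Node 0 (S = 105): V_0 = 1/1.1·[0.4000·0.0000 + 0.6000·8.1545] = 4.4479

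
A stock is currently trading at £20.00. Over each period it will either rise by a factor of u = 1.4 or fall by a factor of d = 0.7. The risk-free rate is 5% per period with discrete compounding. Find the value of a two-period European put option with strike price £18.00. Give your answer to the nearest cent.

£1.86

Risk-neutral probability p = (1 + 0.05 − 0.7)/(1.4 − 0.7) = 0.3500/0.7000 = 0.5000
Terminal stock prices: S_uu = 39.2, S_ud = 19.6, S_dd = 9.8
Terminal payoffs (K − S): max(-21.2, 0) = 0, max(-1.6, 0) = 0, max(8.2, 0) = 8.2
Node u (S = 28): V_u = 1/1.05·[0.5000·0.0000 + 0.5000·0.0000] = 0.0000
Node d (S = 14): V_d = 1/1.05·[0.5000·0.0000 + 0.5000·8.2000] = 3.9048
Node 0 (S = 20): V_0 = 1/1.05·[0.5000·0.0000 + 0.5000·3.9048] = 1.8594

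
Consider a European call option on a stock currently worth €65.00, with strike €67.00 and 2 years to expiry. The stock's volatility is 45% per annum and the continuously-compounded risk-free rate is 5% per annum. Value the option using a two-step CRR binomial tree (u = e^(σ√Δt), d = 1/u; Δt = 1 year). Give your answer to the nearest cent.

€16.60

CRR parameters: u = e^(σ√Δt) = e^(0.45·√1) = 1.5683, d = 1/u = 0.6376
Per-period rate: rΔt = 0.05·1 = 0.05, so R = e^0.05 = 1.0513
Risk-neutral probability p = (e^0.05 − 0.6376)/(1.5683 − 0.6376) = 0.4136/0.9307 = 0.4445
Terminal stock prices: S_uu = 159.9, S_ud = 65, S_dd = 26.43
Terminal payoffs (S − K): max(92.87, 0) = 92.87, max(-2, 0) = 0, max(-40.57, 0) = 0
Node u (S = 101.9): V_u = e^(−0.05)·[0.4445·92.8742 + 0.5555·0.0000] = 39.2648
Node d (S = 41.45): V_d = e^(−0.05)·[0.4445·0.0000 + 0.5555·0.0000] = 0.0000
Node 0 (S = 65): V_0 = e^(−0.05)·[0.4445·39.2648 + 0.5555·0.0000] = 16.6002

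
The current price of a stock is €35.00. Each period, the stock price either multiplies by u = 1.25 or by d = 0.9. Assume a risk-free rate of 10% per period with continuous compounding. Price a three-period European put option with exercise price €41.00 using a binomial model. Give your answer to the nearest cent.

Risk-neutral probability p = (e^0.1 − 0.9)/(1.25 − 0.9) = 0.2052/0.3500 = 0.5862
Terminal stock prices: S_uuu = 68.36, S_uud = 49.22, S_udd = 35.44, S_ddd = 25.52
Terminal payoffs (K − S): max(-27.36, 0) = 0, max(-8.219, 0) = 0, max(5.562, 0) = 5.562, max(15.48, 0) = 15.48
Node uu (S = 54.69): V_uu = e^(−0.1)·[0.5862·0.0000 + 0.4138·0.0000] = 0.0000
Node ud (S = 39.38): V_ud = e^(−0.1)·[0.5862·0.0000 + 0.4138·5.5625] = 2.0827
Node dd (S = 28.35): V_dd = e^(−0.1)·[0.5862·5.5625 + 0.4138·15.4850] = 8.7483
Node u (S = 43.75): V_u = e^(−0.1)·[0.5862·0.0000 + 0.4138·2.0827] = 0.7798
Node d (S = 31.5): V_d = e^(−0.1)·[0.5862·2.0827 + 0.4138·8.7483] = 4.3803
Node 0 (S = 35): V_0 = e^(−0.1)·[0.5862·0.7798 + 0.4138·4.3803] = 2.0537

€2.05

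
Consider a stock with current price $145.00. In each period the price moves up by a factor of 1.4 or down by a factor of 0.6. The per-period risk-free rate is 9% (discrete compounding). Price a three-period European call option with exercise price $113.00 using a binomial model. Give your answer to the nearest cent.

$69.92

Risk-neutral probability p = (1 + 0.09 − 0.6)/(1.4 − 0.6) = 0.4900/0.8000 = 0.6125
Terminal stock prices: S_uuu = 397.9, S_uud = 170.5, S_udd = 73.08, S_ddd = 31.32
Terminal payoffs (S − K): max(284.9, 0) = 284.9, max(57.52, 0) = 57.52, max(-39.92, 0) = 0, max(-81.68, 0) = 0
Node uu (S = 284.2): V_uu = 1/1.09·[0.6125·284.8800 + 0.3875·57.5200] = 180.5303
Node ud (S = 121.8): V_ud = 1/1.09·[0.6125·57.5200 + 0.3875·0.0000] = 32.3220
Node dd (S = 52.2): V_dd = 1/1.09·[0.6125·0.0000 + 0.3875·0.0000] = 0.0000
Node u (S = 203): V_u = 1/1.09·[0.6125·180.5303 + 0.3875·32.3220] = 112.9354
Node d (S = 87): V_d = 1/1.09·[0.6125·32.3220 + 0.3875·0.0000] = 18.1626
Node 0 (S = 145): V_0 = 1/1.09·[0.6125·112.9354 + 0.3875·18.1626] = 69.9183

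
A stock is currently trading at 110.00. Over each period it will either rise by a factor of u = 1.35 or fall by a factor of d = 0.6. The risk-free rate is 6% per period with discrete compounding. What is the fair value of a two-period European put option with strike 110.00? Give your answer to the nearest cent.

Risk-neutral probability p = (1 + 0.06 − 0.6)/(1.35 − 0.6) = 0.4600/0.7500 = 0.6133
Terminal stock prices: S_uu = 200.5, S_ud = 89.1, S_dd = 39.6
Terminal payoffs (K − S): max(-90.48, 0) = 0, max(20.9, 0) = 20.9, max(70.4, 0) = 70.4
Node u (S = 148.5): V_u = 1/1.06·[0.6133·0.0000 + 0.3867·20.9000] = 7.6239
Node d (S = 66): V_d = 1/1.06·[0.6133·20.9000 + 0.3867·70.4000] = 37.7736
Node 0 (S = 110): V_0 = 1/1.06·[0.6133·7.6239 + 0.3867·37.7736] = 18.1904

18.19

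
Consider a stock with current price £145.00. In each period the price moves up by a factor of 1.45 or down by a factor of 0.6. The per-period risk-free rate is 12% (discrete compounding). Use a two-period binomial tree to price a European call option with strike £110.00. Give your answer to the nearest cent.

£64.25

Risk-neutral probability p = (1 + 0.12 − 0.6)/(1.45 − 0.6) = 0.5200/0.8500 = 0.6118
Terminal stock prices: S_uu = 304.9, S_ud = 126.1, S_dd = 52.2
Terminal payoffs (S − K): max(194.9, 0) = 194.9, max(16.15, 0) = 16.15, max(-57.8, 0) = 0
Node u (S = 210.2): V_u = 1/1.12·[0.6118·194.8625 + 0.3882·16.1500] = 112.0357
Node d (S = 87): V_d = 1/1.12·[0.6118·16.1500 + 0.3882·0.0000] = 8.8214
Node 0 (S = 145): V_0 = 1/1.12·[0.6118·112.0357 + 0.3882·8.8214] = 64.2538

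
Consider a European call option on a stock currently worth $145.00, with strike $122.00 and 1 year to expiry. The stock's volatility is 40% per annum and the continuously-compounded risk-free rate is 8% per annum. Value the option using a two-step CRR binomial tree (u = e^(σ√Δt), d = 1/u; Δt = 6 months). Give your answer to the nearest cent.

$41.49

CRR parameters: u = e^(σ√Δt) = e^(0.4·√0.5) = 1.3269, d = 1/u = 0.7536
Per-period rate: rΔt = 0.08·0.5 = 0.04, so R = e^0.04 = 1.0408
Risk-neutral probability p = (e^0.04 − 0.7536)/(1.3269 − 0.7536) = 0.2872/0.5733 = 0.5009
Terminal stock prices: S_uu = 255.3, S_ud = 145, S_dd = 82.36
Terminal payoffs (S − K): max(133.3, 0) = 133.3, max(23, 0) = 23, max(-39.64, 0) = 0
Node u (S = 192.4): V_u = e^(−0.04)·[0.5009·133.2949 + 0.4991·23.0000] = 75.1837
Node d (S = 109.3): V_d = e^(−0.04)·[0.5009·23.0000 + 0.4991·0.0000] = 11.0700
Node 0 (S = 145): V_0 = e^(−0.04)·[0.5009·75.1837 + 0.4991·11.0700] = 41.4942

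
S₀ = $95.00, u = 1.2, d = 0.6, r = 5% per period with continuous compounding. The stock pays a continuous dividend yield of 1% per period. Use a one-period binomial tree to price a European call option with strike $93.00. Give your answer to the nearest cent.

Per-period risk-free factor R = e^0.05 = 1.0513; dividend-adjusted growth = e^(0.05−0.01) = 1.0408.
Risk-neutral probability p = (1.0408 − 0.6)/(1.2 − 0.6) = 0.4408/0.6000 = 0.7347
Terminal stock prices: S_u = 114, S_d = 57
Terminal payoffs (S − K): max(21, 0) = 21, max(-36, 0) = 0
Node 0 (S = 95): V_0 = e^(−0.05)·[0.7347·21.0000 + 0.2653·0.0000] = 14.6759

$14.68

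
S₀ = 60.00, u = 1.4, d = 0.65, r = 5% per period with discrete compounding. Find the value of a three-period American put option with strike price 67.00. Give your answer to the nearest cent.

15.61

Risk-neutral probability p = (1 + 0.05 − 0.65)/(1.4 − 0.65) = 0.4000/0.7500 = 0.5333
Terminal stock prices: S_uuu = 164.6, S_uud = 76.44, S_udd = 35.49, S_ddd = 16.48
Terminal payoffs (K − S): max(-97.64, 0) = 0, max(-9.44, 0) = 0, max(31.51, 0) = 31.51, max(50.52, 0) = 50.52
Node uu (S = 117.6): continuation = 1/1.05·[0.5333·0.0000 + 0.4667·0.0000] = 0.0000; exercise value = 0.0000 ≤ continuation, so V_uu = 0.0000
Node ud (S = 54.6): continuation = 1/1.05·[0.5333·0.0000 + 0.4667·31.5100] = 14.0044; exercise value = 12.4000 ≤ continuation, so V_ud = 14.0044
Node dd (S = 25.35): continuation = 1/1.05·[0.5333·31.5100 + 0.4667·50.5225] = 38.4595; exercise value = 41.6500 > continuation, so V_dd = 41.6500 (exercise)
Node u (S = 84): continuation = 1/1.05·[0.5333·0.0000 + 0.4667·14.0044] = 6.2242; exercise value = 0.0000 ≤ continuation, so V_u = 6.2242
Node d (S = 39): continuation = 1/1.05·[0.5333·14.0044 + 0.4667·41.6500] = 25.6245; exercise value = 28.0000 > continuation, so V_d = 28.0000 (exercise)
Node 0 (S = 60): continuation = 1/1.05·[0.5333·6.2242 + 0.4667·28.0000] = 15.6059; exercise value = 7.0000 ≤ continuation, so V_0 = 15.6059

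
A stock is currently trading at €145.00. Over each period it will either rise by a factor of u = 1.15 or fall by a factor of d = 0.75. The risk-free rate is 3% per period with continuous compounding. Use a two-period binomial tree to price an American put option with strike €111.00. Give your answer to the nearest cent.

€2.48

Risk-neutral probability p = (e^0.03 − 0.75)/(1.15 − 0.75) = 0.2805/0.4000 = 0.7011
Terminal stock prices: S_uu = 191.8, S_ud = 125.1, S_dd = 81.56
Terminal payoffs (K − S): max(-80.76, 0) = 0, max(-14.06, 0) = 0, max(29.44, 0) = 29.44
Node u (S = 166.8): continuation = e^(−0.03)·[0.7011·0.0000 + 0.2989·0.0000] = 0.0000; exercise value = 0.0000 ≤ continuation, so V_u = 0.0000
Node d (S = 108.8): continuation = e^(−0.03)·[0.7011·0.0000 + 0.2989·29.4375] = 8.5378; exercise value = 2.2500 ≤ continuation, so V_d = 8.5378
Node 0 (S = 145): continuation = e^(−0.03)·[0.7011·0.0000 + 0.2989·8.5378] = 2.4762; exercise value = 0.0000 ≤ continuation, so V_0 = 2.4762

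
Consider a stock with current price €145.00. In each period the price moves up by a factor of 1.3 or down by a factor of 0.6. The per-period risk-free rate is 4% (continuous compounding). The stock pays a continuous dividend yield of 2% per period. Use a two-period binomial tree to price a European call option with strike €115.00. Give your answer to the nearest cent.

€43.26

Per-period risk-free factor R = e^0.04 = 1.0408; dividend-adjusted growth = e^(0.04−0.02) = 1.0202.
Risk-neutral probability p = (1.0202 − 0.6)/(1.3 − 0.6) = 0.4202/0.7000 = 0.6003
Terminal stock prices: S_uu = 245.1, S_ud = 113.1, S_dd = 52.2
Terminal payoffs (S − K): max(130.1, 0) = 130.1, max(-1.9, 0) = 0, max(-62.8, 0) = 0
Node u (S = 188.5): V_u = e^(−0.04)·[0.6003·130.0500 + 0.3997·0.0000] = 75.0063
Node d (S = 87): V_d = e^(−0.04)·[0.6003·0.0000 + 0.3997·0.0000] = 0.0000
Node 0 (S = 145): V_0 = e^(−0.04)·[0.6003·75.0063 + 0.3997·0.0000] = 43.2599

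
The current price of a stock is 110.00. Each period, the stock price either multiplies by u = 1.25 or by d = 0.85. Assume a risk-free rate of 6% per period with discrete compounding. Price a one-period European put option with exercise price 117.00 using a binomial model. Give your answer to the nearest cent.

10.53

Risk-neutral probability p = (1 + 0.06 − 0.85)/(1.25 − 0.85) = 0.2100/0.4000 = 0.5250
Terminal stock prices: S_u = 137.5, S_d = 93.5
Terminal payoffs (K − S): max(-20.5, 0) = 0, max(23.5, 0) = 23.5
Node 0 (S = 110): V_0 = 1/1.06·[0.5250·0.0000 + 0.4750·23.5000] = 10.5307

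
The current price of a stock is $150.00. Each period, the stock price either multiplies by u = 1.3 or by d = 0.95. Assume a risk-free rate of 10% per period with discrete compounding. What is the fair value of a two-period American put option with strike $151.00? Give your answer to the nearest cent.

Risk-neutral probability p = (1 + 0.1 − 0.95)/(1.3 − 0.95) = 0.1500/0.3500 = 0.4286
Terminal stock prices: S_uu = 253.5, S_ud = 185.2, S_dd = 135.4
Terminal payoffs (K − S): max(-102.5, 0) = 0, max(-34.25, 0) = 0, max(15.62, 0) = 15.62
Node u (S = 195): continuation = 1/1.1·[0.4286·0.0000 + 0.5714·0.0000] = 0.0000; exercise value = 0.0000 ≤ continuation, so V_u = 0.0000
Node d (S = 142.5): continuation = 1/1.1·[0.4286·0.0000 + 0.5714·15.6250] = 8.1169; exercise value = 8.5000 > continuation, so V_d = 8.5000 (exercise)
Node 0 (S = 150): continuation = 1/1.1·[0.4286·0.0000 + 0.5714·8.5000] = 4.4156; exercise value = 1.0000 ≤ continuation, so V_0 = 4.4156

$4.42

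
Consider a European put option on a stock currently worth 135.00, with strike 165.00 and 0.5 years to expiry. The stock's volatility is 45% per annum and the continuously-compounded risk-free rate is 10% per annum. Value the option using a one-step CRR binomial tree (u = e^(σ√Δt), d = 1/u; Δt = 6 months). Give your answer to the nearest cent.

CRR parameters: u = e^(σ√Δt) = e^(0.45·√0.5) = 1.3746, d = 1/u = 0.7275
Per-period rate: rΔt = 0.1·0.5 = 0.05, so R = e^0.05 = 1.0513
Risk-neutral probability p = (e^0.05 − 0.7275)/(1.3746 − 0.7275) = 0.3238/0.6472 = 0.5003
Terminal stock prices: S_u = 185.6, S_d = 98.21
Terminal payoffs (K − S): max(-20.58, 0) = 0, max(66.79, 0) = 66.79
Node 0 (S = 135): V_0 = e^(−0.05)·[0.5003·0.0000 + 0.4997·66.7931] = 31.7464

31.75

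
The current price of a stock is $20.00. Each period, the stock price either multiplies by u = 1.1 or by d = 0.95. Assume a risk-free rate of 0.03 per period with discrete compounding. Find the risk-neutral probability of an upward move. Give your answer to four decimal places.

p = 0.5333

Risk-neutral probability p = (1 + 0.03 − 0.95)/(1.1 − 0.95) = 0.0800/0.1500 = 0.5333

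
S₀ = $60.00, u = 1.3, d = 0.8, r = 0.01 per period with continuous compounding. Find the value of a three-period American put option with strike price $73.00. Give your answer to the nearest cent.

Risk-neutral probability p = (e^0.01 − 0.8)/(1.3 − 0.8) = 0.2101/0.5000 = 0.4201
Terminal stock prices: S_uuu = 131.8, S_uud = 81.12, S_udd = 49.92, S_ddd = 30.72
Terminal payoffs (K − S): max(-58.82, 0) = 0, max(-8.12, 0) = 0, max(23.08, 0) = 23.08, max(42.28, 0) = 42.28
Node uu (S = 101.4): continuation = e^(−0.01)·[0.4201·0.0000 + 0.5799·0.0000] = 0.0000; exercise value = 0.0000 ≤ continuation, so V_uu = 0.0000
Node ud (S = 62.4): continuation = e^(−0.01)·[0.4201·0.0000 + 0.5799·23.0800] = 13.2509; exercise value = 10.6000 ≤ continuation, so V_ud = 13.2509
Node dd (S = 38.4): continuation = e^(−0.01)·[0.4201·23.0800 + 0.5799·42.2800] = 33.8736; exercise value = 34.6000 > continuation, so V_dd = 34.6000 (exercise)
Node u (S = 78): continuation = e^(−0.01)·[0.4201·0.0000 + 0.5799·13.2509] = 7.6077; exercise value = 0.0000 ≤ continuation, so V_u = 7.6077
Node d (S = 48): continuation = e^(−0.01)·[0.4201·13.2509 + 0.5799·34.6000] = 25.3762; exercise value = 25.0000 ≤ continuation, so V_d = 25.3762
Node 0 (S = 60): continuation = e^(−0.01)·[0.4201·7.6077 + 0.5799·25.3762] = 17.7334; exercise value = 13.0000 ≤ continuation, so V_0 = 17.7334

$17.73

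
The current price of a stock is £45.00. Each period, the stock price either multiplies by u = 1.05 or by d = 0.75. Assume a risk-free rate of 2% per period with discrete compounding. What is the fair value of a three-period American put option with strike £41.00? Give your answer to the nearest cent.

£1.48

Risk-neutral probability p = (1 + 0.02 − 0.75)/(1.05 − 0.75) = 0.2700/0.3000 = 0.9000
Terminal stock prices: S_uuu = 52.09, S_uud = 37.21, S_udd = 26.58, S_ddd = 18.98
Terminal payoffs (K − S): max(-11.09, 0) = 0, max(3.791, 0) = 3.791, max(14.42, 0) = 14.42, max(22.02, 0) = 22.02
Node uu (S = 49.61): continuation = 1/1.02·[0.9000·0.0000 + 0.1000·3.7906] = 0.3716; exercise value = 0.0000 ≤ continuation, so V_uu = 0.3716
Node ud (S = 35.44): continuation = 1/1.02·[0.9000·3.7906 + 0.1000·14.4219] = 4.7586; exercise value = 5.5625 > continuation, so V_ud = 5.5625 (exercise)
Node dd (S = 25.31): continuation = 1/1.02·[0.9000·14.4219 + 0.1000·22.0156] = 14.8836; exercise value = 15.6875 > continuation, so V_dd = 15.6875 (exercise)
Node u (S = 47.25): continuation = 1/1.02·[0.9000·0.3716 + 0.1000·5.5625] = 0.8733; exercise value = 0.0000 ≤ continuation, so V_u = 0.8733
Node d (S = 33.75): continuation = 1/1.02·[0.9000·5.5625 + 0.1000·15.6875] = 6.4461; exercise value = 7.2500 > continuation, so V_d = 7.2500 (exercise)
Node 0 (S = 45): continuation = 1/1.02·[0.9000·0.8733 + 0.1000·7.2500] = 1.4813; exercise value = 0.0000 ≤ continuation, so V_0 = 1.4813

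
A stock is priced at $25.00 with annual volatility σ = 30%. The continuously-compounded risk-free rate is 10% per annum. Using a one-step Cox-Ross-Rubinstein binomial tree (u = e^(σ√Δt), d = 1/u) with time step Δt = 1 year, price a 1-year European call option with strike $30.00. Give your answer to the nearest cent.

CRR parameters: u = e^(σ√Δt) = e^(0.3·√1) = 1.3499, d = 1/u = 0.7408
Per-period rate: rΔt = 0.1·1 = 0.1, so R = e^0.1 = 1.1052
Risk-neutral probability p = (e^0.1 − 0.7408)/(1.3499 − 0.7408) = 0.3644/0.6090 = 0.5982
Terminal stock prices: S_u = 33.75, S_d = 18.52
Terminal payoffs (S − K): max(3.746, 0) = 3.746, max(-11.48, 0) = 0
Node 0 (S = 25): V_0 = e^(−0.1)·[0.5982·3.7465 + 0.4018·0.0000] = 2.0280

$2.03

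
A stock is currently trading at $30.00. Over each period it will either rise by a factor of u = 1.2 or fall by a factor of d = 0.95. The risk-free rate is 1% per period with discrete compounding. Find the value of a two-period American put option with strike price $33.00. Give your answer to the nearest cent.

Risk-neutral probability p = (1 + 0.01 − 0.95)/(1.2 − 0.95) = 0.0600/0.2500 = 0.2400
Terminal stock prices: S_uu = 43.2, S_ud = 34.2, S_dd = 27.07
Terminal payoffs (K − S): max(-10.2, 0) = 0, max(-1.2, 0) = 0, max(5.925, 0) = 5.925
Node u (S = 36): continuation = 1/1.01·[0.2400·0.0000 + 0.7600·0.0000] = 0.0000; exercise value = 0.0000 ≤ continuation, so V_u = 0.0000
Node d (S = 28.5): continuation = 1/1.01·[0.2400·0.0000 + 0.7600·5.9250] = 4.4584; exercise value = 4.5000 > continuation, so V_d = 4.5000 (exercise)
Node 0 (S = 30): continuation = 1/1.01·[0.2400·0.0000 + 0.7600·4.5000] = 3.3861; exercise value = 3.0000 ≤ continuation, so V_0 = 3.3861

$3.39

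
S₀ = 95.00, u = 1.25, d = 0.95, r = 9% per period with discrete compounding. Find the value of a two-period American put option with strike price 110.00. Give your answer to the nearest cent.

Risk-neutral probability p = (1 + 0.09 − 0.95)/(1.25 − 0.95) = 0.1400/0.3000 = 0.4667
Terminal stock prices: S_uu = 148.4, S_ud = 112.8, S_dd = 85.74
Terminal payoffs (K − S): max(-38.44, 0) = 0, max(-2.812, 0) = 0, max(24.26, 0) = 24.26
Node u (S = 118.8): continuation = 1/1.09·[0.4667·0.0000 + 0.5333·0.0000] = 0.0000; exercise value = 0.0000 ≤ continuation, so V_u = 0.0000
Node d (S = 90.25): continuation = 1/1.09·[0.4667·0.0000 + 0.5333·24.2625] = 11.8716; exercise value = 19.7500 > continuation, so V_d = 19.7500 (exercise)
Node 0 (S = 95): continuation = 1/1.09·[0.4667·0.0000 + 0.5333·19.7500] = 9.6636; exercise value = 15.0000 > continuation, so V_0 = 15.0000 (exercise)

15.00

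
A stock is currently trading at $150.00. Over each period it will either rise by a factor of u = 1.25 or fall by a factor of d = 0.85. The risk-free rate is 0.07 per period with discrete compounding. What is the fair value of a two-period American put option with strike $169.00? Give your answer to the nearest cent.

$19.53

Risk-neutral probability p = (1 + 0.07 − 0.85)/(1.25 − 0.85) = 0.2200/0.4000 = 0.5500
Terminal stock prices: S_uu = 234.4, S_ud = 159.4, S_dd = 108.4
Terminal payoffs (K − S): max(-65.38, 0) = 0, max(9.625, 0) = 9.625, max(60.63, 0) = 60.63
Node u (S = 187.5): continuation = 1/1.07·[0.5500·0.0000 + 0.4500·9.6250] = 4.0479; exercise value = 0.0000 ≤ continuation, so V_u = 4.0479
Node d (S = 127.5): continuation = 1/1.07·[0.5500·9.6250 + 0.4500·60.6250] = 30.4439; exercise value = 41.5000 > continuation, so V_d = 41.5000 (exercise)
Node 0 (S = 150): continuation = 1/1.07·[0.5500·4.0479 + 0.4500·41.5000] = 19.5340; exercise value = 19.0000 ≤ continuation, so V_0 = 19.5340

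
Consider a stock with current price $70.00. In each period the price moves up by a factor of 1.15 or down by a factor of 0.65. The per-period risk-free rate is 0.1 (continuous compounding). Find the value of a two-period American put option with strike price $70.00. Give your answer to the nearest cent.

$3.17

Risk-neutral probability p = (e^0.1 − 0.65)/(1.15 − 0.65) = 0.4552/0.5000 = 0.9103
Terminal stock prices: S_uu = 92.57, S_ud = 52.33, S_dd = 29.58
Terminal payoffs (K − S): max(-22.57, 0) = 0, max(17.67, 0) = 17.67, max(40.42, 0) = 40.42
Node u (S = 80.5): continuation = e^(−0.1)·[0.9103·0.0000 + 0.0897·17.6750] = 1.4339; exercise value = 0.0000 ≤ continuation, so V_u = 1.4339
Node d (S = 45.5): continuation = e^(−0.1)·[0.9103·17.6750 + 0.0897·40.4250] = 17.8386; exercise value = 24.5000 > continuation, so V_d = 24.5000 (exercise)
Node 0 (S = 70): continuation = e^(−0.1)·[0.9103·1.4339 + 0.0897·24.5000] = 3.1687; exercise value = 0.0000 ≤ continuation, so V_0 = 3.1687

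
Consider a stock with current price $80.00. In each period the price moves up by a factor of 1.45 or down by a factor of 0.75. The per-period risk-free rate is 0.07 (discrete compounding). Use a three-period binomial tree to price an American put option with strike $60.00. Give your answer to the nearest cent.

Risk-neutral probability p = (1 + 0.07 − 0.75)/(1.45 − 0.75) = 0.3200/0.7000 = 0.4571
Terminal stock prices: S_uuu = 243.9, S_uud = 126.1, S_udd = 65.25, S_ddd = 33.75
Terminal payoffs (K − S): max(-183.9, 0) = 0, max(-66.15, 0) = 0, max(-5.25, 0) = 0, max(26.25, 0) = 26.25
Node uu (S = 168.2): continuation = 1/1.07·[0.4571·0.0000 + 0.5429·0.0000] = 0.0000; exercise value = 0.0000 ≤ continuation, so V_uu = 0.0000
Node ud (S = 87): continuation = 1/1.07·[0.4571·0.0000 + 0.5429·0.0000] = 0.0000; exercise value = 0.0000 ≤ continuation, so V_ud = 0.0000
Node dd (S = 45): continuation = 1/1.07·[0.4571·0.0000 + 0.5429·26.2500] = 13.3178; exercise value = 15.0000 > continuation, so V_dd = 15.0000 (exercise)
Node u (S = 116): continuation = 1/1.07·[0.4571·0.0000 + 0.5429·0.0000] = 0.0000; exercise value = 0.0000 ≤ continuation, so V_u = 0.0000
Node d (S = 60): continuation = 1/1.07·[0.4571·0.0000 + 0.5429·15.0000] = 7.6101; exercise value = 0.0000 ≤ continuation, so V_d = 7.6101
Node 0 (S = 80): continuation = 1/1.07·[0.4571·0.0000 + 0.5429·7.6101] = 3.8610; exercise value = 0.0000 ≤ continuation, so V_0 = 3.8610

$3.86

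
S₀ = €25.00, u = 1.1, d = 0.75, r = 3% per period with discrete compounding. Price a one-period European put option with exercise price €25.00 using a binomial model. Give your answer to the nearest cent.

Risk-neutral probability p = (1 + 0.03 − 0.75)/(1.1 − 0.75) = 0.2800/0.3500 = 0.8000
Terminal stock prices: S_u = 27.5, S_d = 18.75
Terminal payoffs (K − S): max(-2.5, 0) = 0, max(6.25, 0) = 6.25
Node 0 (S = 25): V_0 = 1/1.03·[0.8000·0.0000 + 0.2000·6.2500] = 1.2136

€1.21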